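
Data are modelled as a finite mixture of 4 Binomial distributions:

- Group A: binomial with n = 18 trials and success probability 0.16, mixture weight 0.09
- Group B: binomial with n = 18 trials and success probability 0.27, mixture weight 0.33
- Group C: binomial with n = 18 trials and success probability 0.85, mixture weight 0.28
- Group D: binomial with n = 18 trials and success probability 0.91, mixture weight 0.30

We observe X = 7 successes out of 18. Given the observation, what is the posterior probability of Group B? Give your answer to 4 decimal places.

0.9682

The responsibility of component k is π_k f_k(x) divided by Σ_j π_j f_j(x).
Component likelihoods at x = 7 successes out of 18:
  p_A = C(18,7)·0.16^7·0.84^11 = 31824·2.68435e-06·0.146917 = 0.0125507
  p_B = C(18,7)·0.27^7·0.73^11 = 31824·0.000104604·0.0313727 = 0.104437
  p_C = C(18,7)·0.85^7·0.15^11 = 31824·0.320577·8.64976e-10 = 8.82452e-06
  p_D = C(18,7)·0.91^7·0.09^11 = 31824·0.516761·3.13811e-12 = 5.16074e-08
Unnormalised posteriors:
  π_A·p_A = 0.09 × 0.0125507 = 0.00112956
  π_B·p_B = 0.33 × 0.104437 = 0.0344641
  π_C·p_C = 0.28 × 8.82452e-06 = 2.47087e-06
  π_D·p_D = 0.30 × 5.16074e-08 = 1.54822e-08
Denominator: 0.00112956 + 0.0344641 + 2.47087e-06 + 1.54822e-08 = 0.0355961
P(Group B | x) = 0.0344641 / 0.0355961 ≈ 0.9682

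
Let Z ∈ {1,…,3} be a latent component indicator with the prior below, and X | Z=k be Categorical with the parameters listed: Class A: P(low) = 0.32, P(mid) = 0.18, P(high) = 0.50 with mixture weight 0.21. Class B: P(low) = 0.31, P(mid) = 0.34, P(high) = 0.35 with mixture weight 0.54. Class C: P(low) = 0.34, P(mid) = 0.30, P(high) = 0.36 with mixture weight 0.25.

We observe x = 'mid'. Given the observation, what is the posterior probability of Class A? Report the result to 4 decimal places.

The responsibility of component k is π_k f_k(x) divided by Σ_j π_j f_j(x).
Component likelihoods at x = 'mid':
  L_A = P(mid | comp) = 0.18
  L_B = P(mid | comp) = 0.34
  L_C = P(mid | comp) = 0.30
Multiply by the mixture weights:
  π_A·L_A = 0.21 × 0.18 = 0.0378
  π_B·L_B = 0.54 × 0.34 = 0.1836
  π_C·L_C = 0.25 × 0.3 = 0.075
Sum: 0.0378 + 0.1836 + 0.075 = 0.2964
P(Class A | x) ≈ 0.1275

0.1275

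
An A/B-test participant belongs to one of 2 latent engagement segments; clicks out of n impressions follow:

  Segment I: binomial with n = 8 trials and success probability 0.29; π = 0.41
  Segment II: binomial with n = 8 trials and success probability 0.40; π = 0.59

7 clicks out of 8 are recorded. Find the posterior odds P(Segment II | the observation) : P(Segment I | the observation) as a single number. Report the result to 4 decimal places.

11.5503

Since P(k|x) ∝ π_k f_k(x), the posterior odds are π_i f_i(x) / (π_j f_j(x)).
Binomial probabilities:
  f_I = C(8,7)·0.29^7·0.71^1 = 8·0.000172499·0.71 = 0.000979793
  f_II = C(8,7)·0.40^7·0.60^1 = 8·0.0016384·0.6 = 0.00786432
Odds = (0.59/0.41) × (0.00786432/0.000979793) = 1.43902 × 8.02651 ≈ 11.5503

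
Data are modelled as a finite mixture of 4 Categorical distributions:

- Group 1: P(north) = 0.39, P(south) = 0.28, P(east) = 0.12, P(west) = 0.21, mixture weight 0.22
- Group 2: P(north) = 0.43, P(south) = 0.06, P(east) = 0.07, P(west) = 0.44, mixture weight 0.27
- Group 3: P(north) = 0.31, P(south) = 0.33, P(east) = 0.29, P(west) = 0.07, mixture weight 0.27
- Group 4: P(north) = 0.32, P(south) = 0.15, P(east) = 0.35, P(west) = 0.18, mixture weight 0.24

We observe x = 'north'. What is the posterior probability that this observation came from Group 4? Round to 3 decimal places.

0.212

The responsibility of component k is π_k f_k(x) divided by Σ_j π_j f_j(x).
Categorical probabilities:
  f_1 = P(north | comp) = 0.39
  f_2 = P(north | comp) = 0.43
  f_3 = P(north | comp) = 0.31
  f_4 = P(north | comp) = 0.32
Prior × likelihood for each component:
  π_1·f_1 = 0.22 × 0.39 = 0.0858
  π_2·f_2 = 0.27 × 0.43 = 0.1161
  π_3·f_3 = 0.27 × 0.31 = 0.0837
  π_4·f_4 = 0.24 × 0.32 = 0.0768
Evidence: 0.0858 + 0.1161 + 0.0837 + 0.0768 = 0.3624
So the posterior for Group 4 is 0.0768 / 0.3624 ≈ 0.212.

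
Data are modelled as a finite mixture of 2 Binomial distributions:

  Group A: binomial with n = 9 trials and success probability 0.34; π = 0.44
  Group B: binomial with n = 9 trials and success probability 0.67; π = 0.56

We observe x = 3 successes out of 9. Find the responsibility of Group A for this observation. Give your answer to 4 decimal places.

By Bayes' theorem, P(k | x) = w_k f_k(x) / Σ_j w_j f_j(x).
Component likelihoods at x = 3 successes out of 9:
  p_A = 0.272885
  p_B = 0.0326278
Unnormalised posteriors:
  w_A·p_A = 0.44 × 0.272885 = 0.120069
  w_B·p_B = 0.56 × 0.0326278 = 0.0182715
Normaliser: 0.120069 + 0.0182715 = 0.138341
So the posterior for Group A is 0.120069 / 0.138341 ≈ 0.8679.

0.8679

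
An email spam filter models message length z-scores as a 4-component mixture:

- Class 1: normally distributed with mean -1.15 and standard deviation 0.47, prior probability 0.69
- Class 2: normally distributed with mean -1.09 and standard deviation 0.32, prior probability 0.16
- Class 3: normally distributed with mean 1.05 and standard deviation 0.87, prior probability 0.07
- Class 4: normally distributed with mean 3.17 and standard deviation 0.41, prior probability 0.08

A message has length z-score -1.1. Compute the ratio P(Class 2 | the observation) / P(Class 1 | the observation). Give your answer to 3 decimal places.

The posterior odds equal the prior odds times the likelihood ratio: (P(Z=i)/P(Z=j))·(f_i(x)/f_j(x)).
Evaluate each component's likelihood at the observed value:
  f_1 = 0.844024
  f_2 = 1.24609
  f_3 = 0.0216392
  f_4 = 2.72481e-24
Posterior odds = (P(Z=2)·f_2) / (P(Z=1)·f_1) = (0.16·1.24609) / (0.69·0.844024) = 0.199374 / 0.582376 ≈ 0.342

0.342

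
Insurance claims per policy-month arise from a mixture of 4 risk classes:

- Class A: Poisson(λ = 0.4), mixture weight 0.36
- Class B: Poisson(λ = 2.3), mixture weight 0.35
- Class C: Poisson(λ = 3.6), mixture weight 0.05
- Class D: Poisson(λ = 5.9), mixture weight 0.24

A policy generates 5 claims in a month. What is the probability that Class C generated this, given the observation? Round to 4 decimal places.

0.1061

By Bayes' theorem, P(k | x) = w_k f_k(x) / Σ_j w_j f_j(x).
Evaluate each component's likelihood at the observed value:
  L_A = e^(−0.4)·0.4^5/5! = 5.72006e-05
  L_B = e^(−2.3)·2.3^5/5! = 0.053775
  L_C = e^(−3.6)·3.6^5/5! = 0.13768
  L_D = e^(−5.9)·5.9^5/5! = 0.163208
Weight by the priors:
  w_A·L_A = 0.36 × 5.72006e-05 = 2.05922e-05
  w_B·L_B = 0.35 × 0.053775 = 0.0188213
  w_C·L_C = 0.05 × 0.13768 = 0.006884
  w_D·L_D = 0.24 × 0.163208 = 0.0391699
Normaliser: 2.05922e-05 + 0.0188213 + 0.006884 + 0.0391699 = 0.0648958
P(Class C | data) ≈ 0.1061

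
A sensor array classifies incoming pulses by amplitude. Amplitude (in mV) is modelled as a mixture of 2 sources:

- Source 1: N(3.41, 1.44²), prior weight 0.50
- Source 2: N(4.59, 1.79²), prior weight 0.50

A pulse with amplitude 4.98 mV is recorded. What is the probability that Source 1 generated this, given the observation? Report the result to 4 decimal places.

0.4126

P(component k | x) = P(Z=k)·f_k(x) / marginal(x), where marginal(x) = Σ_j P(Z=j)·f_j(x).
Evaluate each component's likelihood at the observed value:
  f_1 = 0.152906
  f_2 = 0.217645
Prior × likelihood for each component:
  P(Z=1)·f_1 = 0.50 × 0.152906 = 0.0764528
  P(Z=2)·f_2 = 0.50 × 0.217645 = 0.108823
Marginal: 0.0764528 + 0.108823 = 0.185275
P(Source 1 | the observation) = 0.0764528 / 0.185275 ≈ 0.4126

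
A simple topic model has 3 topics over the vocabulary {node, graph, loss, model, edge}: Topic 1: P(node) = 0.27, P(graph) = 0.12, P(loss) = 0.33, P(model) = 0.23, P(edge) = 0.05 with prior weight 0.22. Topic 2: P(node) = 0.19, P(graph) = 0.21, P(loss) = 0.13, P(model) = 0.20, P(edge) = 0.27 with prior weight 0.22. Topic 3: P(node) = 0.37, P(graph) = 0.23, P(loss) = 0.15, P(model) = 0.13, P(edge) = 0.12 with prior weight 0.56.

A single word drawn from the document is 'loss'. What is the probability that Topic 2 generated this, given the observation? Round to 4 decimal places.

Apply Bayes' rule: the posterior for each component is proportional to its prior times its likelihood at x.
Evaluate each component's likelihood at the observed value:
  f_1 = 0.33
  f_2 = 0.13
  f_3 = 0.15
Multiply by the mixture weights:
  P(Z=1)·f_1 = 0.22 × 0.33 = 0.0726
  P(Z=2)·f_2 = 0.22 × 0.13 = 0.0286
  P(Z=3)·f_3 = 0.56 × 0.15 = 0.084
Sum: 0.0726 + 0.0286 + 0.084 = 0.1852
So the posterior for Topic 2 is 0.0286 / 0.1852 ≈ 0.1544.

0.1544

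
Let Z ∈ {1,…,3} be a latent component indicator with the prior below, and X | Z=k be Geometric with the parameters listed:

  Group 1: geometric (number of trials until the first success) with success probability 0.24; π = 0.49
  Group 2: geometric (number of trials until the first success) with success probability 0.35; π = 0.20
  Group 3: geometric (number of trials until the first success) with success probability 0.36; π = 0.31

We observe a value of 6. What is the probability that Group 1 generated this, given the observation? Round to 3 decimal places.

0.597

By Bayes' theorem, P(k | x) = π_k f_k(x) / Σ_j π_j f_j(x).
Evaluate each component's likelihood at the observed value:
  f_1 = 0.0608526
  f_2 = 0.0406102
  f_3 = 0.0386547
Multiply by the mixture weights:
  π_1·f_1 = 0.49 × 0.0608526 = 0.0298178
  π_2·f_2 = 0.20 × 0.0406102 = 0.00812203
  π_3·f_3 = 0.31 × 0.0386547 = 0.011983
Sum: 0.0298178 + 0.00812203 + 0.011983 = 0.0499228
P(Group 1 | data) ≈ 0.597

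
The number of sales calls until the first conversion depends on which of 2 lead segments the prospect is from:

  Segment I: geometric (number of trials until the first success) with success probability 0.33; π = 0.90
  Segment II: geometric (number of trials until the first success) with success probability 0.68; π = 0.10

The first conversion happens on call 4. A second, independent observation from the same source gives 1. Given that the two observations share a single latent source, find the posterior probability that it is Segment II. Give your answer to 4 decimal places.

Apply Bayes' rule: the posterior for each component is proportional to its prior times its likelihood at x.
Since both observations come from the same component, the likelihood for component k is f_k(x₁)·f_k(x₂).
  p_I = [0.0992518] × [0.33] = 0.0327531
  p_II = [0.0222822] × [0.68] = 0.0151519
Unnormalised posteriors:
  w_I·p_I = 0.90 × 0.0327531 = 0.0294778
  w_II·p_II = 0.10 × 0.0151519 = 0.00151519
Sum: 0.0294778 + 0.00151519 = 0.030993
So the posterior for Segment II is 0.00151519 / 0.030993 ≈ 0.0489.

0.0489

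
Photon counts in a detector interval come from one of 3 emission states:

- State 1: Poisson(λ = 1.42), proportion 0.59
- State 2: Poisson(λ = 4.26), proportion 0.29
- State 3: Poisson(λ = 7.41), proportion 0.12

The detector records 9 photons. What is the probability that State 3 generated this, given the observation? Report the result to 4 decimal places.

Posterior ∝ prior × likelihood, so P(k | x) ∝ P(Z=k) f_k(x); normalise over all components.
Component likelihoods at x = 9 photons:
  L_1 = e^(−1.42)·1.42^9/9! = 1.56363e-05
  L_2 = e^(−4.26)·4.26^9/9! = 0.0179816
  L_3 = e^(−7.41)·7.41^9/9! = 0.112326
Unnormalised posteriors:
  P(Z=1)·L_1 = 0.59 × 1.56363e-05 = 9.22542e-06
  P(Z=2)·L_2 = 0.29 × 0.0179816 = 0.00521467
  P(Z=3)·L_3 = 0.12 × 0.112326 = 0.0134791
Marginal: 9.22542e-06 + 0.00521467 + 0.0134791 = 0.018703
Responsibility of State 3: 0.0134791 / 0.018703 ≈ 0.7207

0.7207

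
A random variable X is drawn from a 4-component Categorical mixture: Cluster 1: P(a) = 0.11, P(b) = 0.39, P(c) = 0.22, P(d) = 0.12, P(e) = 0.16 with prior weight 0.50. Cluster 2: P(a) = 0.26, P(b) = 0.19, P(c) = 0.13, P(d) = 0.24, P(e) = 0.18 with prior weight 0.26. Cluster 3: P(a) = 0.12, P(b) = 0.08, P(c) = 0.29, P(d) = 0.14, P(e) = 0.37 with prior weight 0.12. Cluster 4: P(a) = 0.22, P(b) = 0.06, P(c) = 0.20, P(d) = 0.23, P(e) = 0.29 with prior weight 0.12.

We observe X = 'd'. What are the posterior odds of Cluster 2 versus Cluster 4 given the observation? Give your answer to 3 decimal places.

The posterior odds equal the prior odds times the likelihood ratio: (P(Z=i)/P(Z=j))·(f_i(x)/f_j(x)).
Categorical probabilities:
  L_1 = 0.12
  L_2 = 0.24
  L_3 = 0.14
  L_4 = 0.23
0.0624 / 0.0276 ≈ 2.261

2.261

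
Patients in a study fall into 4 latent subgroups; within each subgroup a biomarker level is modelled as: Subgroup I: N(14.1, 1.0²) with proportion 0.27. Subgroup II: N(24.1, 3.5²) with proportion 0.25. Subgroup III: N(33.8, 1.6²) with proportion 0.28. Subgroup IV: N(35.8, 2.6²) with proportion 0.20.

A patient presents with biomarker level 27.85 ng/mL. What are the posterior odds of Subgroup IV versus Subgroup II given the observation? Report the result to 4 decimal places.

0.0178

Posterior odds = (π_i f_i(x)) / (π_j f_j(x)); the normalising sum cancels.
Evaluate each component's likelihood at the observed value:
  L_I = 3.51973e-42
  L_II = 0.0642046
  L_III = 0.00024765
  L_IV = 0.00143127
Odds = (0.20/0.25) × (0.00143127/0.0642046) = 0.8 × 0.0222924 ≈ 0.0178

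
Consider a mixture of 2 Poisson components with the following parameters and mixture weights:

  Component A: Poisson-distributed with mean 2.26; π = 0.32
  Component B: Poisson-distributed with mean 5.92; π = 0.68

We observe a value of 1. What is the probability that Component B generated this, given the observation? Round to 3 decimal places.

Apply Bayes' rule: the posterior for each component is proportional to its prior times its likelihood at x.
Poisson probabilities:
  f_A = 0.235832
  f_B = 0.0158964
Multiply by the mixture weights:
  P(Z=A)·f_A = 0.32 × 0.235832 = 0.0754663
  P(Z=B)·f_B = 0.68 × 0.0158964 = 0.0108095
Denominator: 0.0754663 + 0.0108095 = 0.0862758
So the posterior for Component B is 0.0108095 / 0.0862758 ≈ 0.125.

0.125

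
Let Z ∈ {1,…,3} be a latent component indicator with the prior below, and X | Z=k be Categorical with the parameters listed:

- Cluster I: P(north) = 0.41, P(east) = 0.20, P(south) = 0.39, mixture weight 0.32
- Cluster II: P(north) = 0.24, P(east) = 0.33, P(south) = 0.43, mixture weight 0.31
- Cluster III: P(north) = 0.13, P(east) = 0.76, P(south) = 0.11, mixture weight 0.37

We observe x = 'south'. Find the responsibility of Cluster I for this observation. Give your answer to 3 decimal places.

Posterior ∝ prior × likelihood, so P(k | x) ∝ P(Z=k) f_k(x); normalise over all components.
Categorical probabilities:
  L_I = P(south | comp) = 0.39
  L_II = P(south | comp) = 0.43
  L_III = P(south | comp) = 0.11
Weight by the priors:
  P(Z=I)·L_I = 0.32 × 0.39 = 0.1248
  P(Z=II)·L_II = 0.31 × 0.43 = 0.1333
  P(Z=III)·L_III = 0.37 × 0.11 = 0.0407
Denominator: 0.1248 + 0.1333 + 0.0407 = 0.2988
P(Cluster I | 'south') ≈ 0.418

0.418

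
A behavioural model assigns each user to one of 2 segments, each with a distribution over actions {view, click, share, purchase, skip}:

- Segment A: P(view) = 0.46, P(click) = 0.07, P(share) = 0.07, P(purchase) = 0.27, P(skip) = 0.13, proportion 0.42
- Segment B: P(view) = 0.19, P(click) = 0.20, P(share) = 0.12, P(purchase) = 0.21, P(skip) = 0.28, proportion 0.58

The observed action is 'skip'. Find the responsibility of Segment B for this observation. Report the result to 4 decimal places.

0.7484

Apply Bayes' rule: the posterior for each component is proportional to its prior times its likelihood at x.
Component likelihoods at x = 'skip':
  L_A = 0.13
  L_B = 0.28
Unnormalised posteriors:
  P(Z=A)·L_A = 0.42 × 0.13 = 0.0546
  P(Z=B)·L_B = 0.58 × 0.28 = 0.1624
Denominator: 0.0546 + 0.1624 = 0.217
So the posterior for Segment B is 0.1624 / 0.217 ≈ 0.7484.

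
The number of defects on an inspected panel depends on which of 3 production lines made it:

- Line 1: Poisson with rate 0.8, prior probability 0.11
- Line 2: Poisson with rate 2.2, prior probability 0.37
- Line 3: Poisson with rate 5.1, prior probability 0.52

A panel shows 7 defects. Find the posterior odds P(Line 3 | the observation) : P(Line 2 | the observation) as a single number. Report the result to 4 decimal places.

27.8215

Posterior odds = (π_i f_i(x)) / (π_j f_j(x)); the normalising sum cancels.
Evaluate each component's likelihood at the observed value:
  f_1 = e^(−0.8)·0.8^7/7! = 1.86966e-05
  f_2 = e^(−2.2)·2.2^7/7! = 0.00548378
  f_3 = e^(−5.1)·5.1^7/7! = 0.108557
Posterior odds = (π_3·f_3) / (π_2·f_2) = (0.52·0.108557) / (0.37·0.00548378) = 0.0564498 / 0.002029 ≈ 27.8215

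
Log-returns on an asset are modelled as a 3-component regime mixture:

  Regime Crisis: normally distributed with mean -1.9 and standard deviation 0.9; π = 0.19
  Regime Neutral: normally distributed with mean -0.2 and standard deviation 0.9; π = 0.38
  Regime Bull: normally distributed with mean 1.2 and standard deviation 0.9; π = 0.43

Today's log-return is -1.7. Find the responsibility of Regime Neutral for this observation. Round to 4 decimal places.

P(component k | x) = w_k·f_k(x) / marginal(x), where marginal(x) = Σ_j w_j·f_j(x).
Normal densities:
  L_Crisis = 0.432458
  L_Neutral = 0.11053
  L_Bull = 0.00246655
Multiply by the mixture weights:
  w_Crisis·L_Crisis = 0.19 × 0.432458 = 0.0821671
  w_Neutral·L_Neutral = 0.38 × 0.11053 = 0.0420015
  w_Bull·L_Bull = 0.43 × 0.00246655 = 0.00106062
Denominator: 0.0821671 + 0.0420015 + 0.00106062 = 0.125229
P(Regime Neutral | -1.7) = 0.0420015 / 0.125229 ≈ 0.3354

0.3354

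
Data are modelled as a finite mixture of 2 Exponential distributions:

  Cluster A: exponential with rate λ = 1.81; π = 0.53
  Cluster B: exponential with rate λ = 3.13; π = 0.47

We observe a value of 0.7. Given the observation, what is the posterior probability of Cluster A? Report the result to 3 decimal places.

0.622

P(component k | x) = P(Z=k)·f_k(x) / marginal(x), where marginal(x) = Σ_j P(Z=j)·f_j(x).
Exponential densities:
  f_A = 0.509832
  f_B = 0.349949
Unnormalised posteriors:
  P(Z=A)·f_A = 0.53 × 0.509832 = 0.270211
  P(Z=B)·f_B = 0.47 × 0.349949 = 0.164476
Sum: 0.270211 + 0.164476 = 0.434687
Responsibility of Cluster A: 0.270211 / 0.434687 ≈ 0.622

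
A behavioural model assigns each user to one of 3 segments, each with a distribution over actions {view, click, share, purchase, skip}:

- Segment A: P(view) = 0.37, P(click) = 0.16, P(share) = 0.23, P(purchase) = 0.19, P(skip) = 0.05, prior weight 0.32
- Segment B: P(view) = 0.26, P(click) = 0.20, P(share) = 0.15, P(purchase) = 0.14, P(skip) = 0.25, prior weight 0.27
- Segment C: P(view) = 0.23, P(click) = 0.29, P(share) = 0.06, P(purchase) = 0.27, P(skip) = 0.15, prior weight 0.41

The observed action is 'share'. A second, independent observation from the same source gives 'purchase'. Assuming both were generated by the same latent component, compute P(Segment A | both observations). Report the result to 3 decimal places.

0.532

The responsibility of component k is π_k f_k(x) divided by Σ_j π_j f_j(x).
Since both observations come from the same component, the likelihood for component k is f_k(x₁)·f_k(x₂).
  p_A = [0.23] × [0.19] = 0.0437
  p_B = [0.15] × [0.14] = 0.021
  p_C = [0.06] × [0.27] = 0.0162
Multiply by the mixture weights:
  π_A·p_A = 0.32 × 0.0437 = 0.013984
  π_B·p_B = 0.27 × 0.021 = 0.00567
  π_C·p_C = 0.41 × 0.0162 = 0.006642
Marginal: 0.013984 + 0.00567 + 0.006642 = 0.026296
So the posterior for Segment A is 0.013984 / 0.026296 ≈ 0.532.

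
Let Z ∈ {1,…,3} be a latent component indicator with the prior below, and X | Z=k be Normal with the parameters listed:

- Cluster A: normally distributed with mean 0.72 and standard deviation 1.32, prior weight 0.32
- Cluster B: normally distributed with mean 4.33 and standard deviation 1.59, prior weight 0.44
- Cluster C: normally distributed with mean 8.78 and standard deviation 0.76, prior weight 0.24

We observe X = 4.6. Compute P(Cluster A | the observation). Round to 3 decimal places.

The responsibility of component k is π_k f_k(x) divided by Σ_j π_j f_j(x).
Normal densities:
  L_A = (1/(1.32·√(2π)))·exp(−(4.6−0.72)²/(2·1.32²)) = 0.302229·exp(-4.32002) = 0.00401954
  L_B = (1/(1.59·√(2π)))·exp(−(4.6−4.33)²/(2·1.59²)) = 0.250907·exp(-0.01442) = 0.247315
  L_C = (1/(0.76·√(2π)))·exp(−(4.6−8.78)²/(2·0.76²)) = 0.524924·exp(-15.12500) = 1.41707e-07
Unnormalised posteriors:
  π_A·L_A = 0.32 × 0.00401954 = 0.00128625
  π_B·L_B = 0.44 × 0.247315 = 0.108819
  π_C·L_C = 0.24 × 1.41707e-07 = 3.40098e-08
Normaliser: 0.00128625 + 0.108819 + 3.40098e-08 = 0.110105
P(Cluster A | data) = 0.00128625 / 0.110105 ≈ 0.012

0.012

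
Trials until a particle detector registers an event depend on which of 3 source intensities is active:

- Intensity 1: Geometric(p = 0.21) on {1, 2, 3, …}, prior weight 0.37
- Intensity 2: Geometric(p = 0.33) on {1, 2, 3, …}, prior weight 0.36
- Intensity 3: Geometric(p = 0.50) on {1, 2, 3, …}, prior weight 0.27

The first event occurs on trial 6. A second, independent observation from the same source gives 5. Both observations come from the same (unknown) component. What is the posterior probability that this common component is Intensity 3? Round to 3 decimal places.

0.042

Apply Bayes' rule: the posterior for each component is proportional to its prior times its likelihood at x.
Since both observations come from the same component, the likelihood for component k is f_k(x₁)·f_k(x₂).
  p_1 = [0.21·(1−0.21)^5 = 0.21·0.307706 = 0.0646182] × [0.0817952] = 0.00528546
  p_2 = [0.33·(1−0.33)^5 = 0.33·0.135013 = 0.0445541] × [0.0664987] = 0.00296279
  p_3 = [0.50·(1−0.50)^5 = 0.50·0.03125 = 0.015625] × [0.03125] = 0.000488281
Unnormalised posteriors:
  w_1·p_1 = 0.37 × 0.00528546 = 0.00195562
  w_2·p_2 = 0.36 × 0.00296279 = 0.0010666
  w_3·p_3 = 0.27 × 0.000488281 = 0.000131836
Denominator: 0.00195562 + 0.0010666 + 0.000131836 = 0.00315406
So the posterior for Intensity 3 is 0.000131836 / 0.00315406 ≈ 0.042.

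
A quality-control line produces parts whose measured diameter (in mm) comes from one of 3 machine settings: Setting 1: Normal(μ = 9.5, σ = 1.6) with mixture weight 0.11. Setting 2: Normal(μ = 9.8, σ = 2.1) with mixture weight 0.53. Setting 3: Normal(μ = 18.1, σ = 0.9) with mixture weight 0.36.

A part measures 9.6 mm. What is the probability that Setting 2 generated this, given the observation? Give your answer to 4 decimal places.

The responsibility of component k is P(Z=k) f_k(x) divided by Σ_j P(Z=j) f_j(x).
Evaluate each component's likelihood at the observed value:
  p_1 = (1/(1.6·√(2π)))·exp(−(9.6−9.5)²/(2·1.6²)) = 0.249339·exp(-0.00195) = 0.248852
  p_2 = (1/(2.1·√(2π)))·exp(−(9.6−9.8)²/(2·2.1²)) = 0.189973·exp(-0.00454) = 0.189113
  p_3 = (1/(0.9·√(2π)))·exp(−(9.6−18.1)²/(2·0.9²)) = 0.443269·exp(-44.59877) = 1.89526e-20
Unnormalised posteriors:
  P(Z=1)·p_1 = 0.11 × 0.248852 = 0.0273738
  P(Z=2)·p_2 = 0.53 × 0.189113 = 0.10023
  P(Z=3)·p_3 = 0.36 × 1.89526e-20 = 6.82295e-21
Denominator: 0.0273738 + 0.10023 + 6.82295e-21 = 0.127604
Responsibility of Setting 2: 0.10023 / 0.127604 ≈ 0.7855

0.7855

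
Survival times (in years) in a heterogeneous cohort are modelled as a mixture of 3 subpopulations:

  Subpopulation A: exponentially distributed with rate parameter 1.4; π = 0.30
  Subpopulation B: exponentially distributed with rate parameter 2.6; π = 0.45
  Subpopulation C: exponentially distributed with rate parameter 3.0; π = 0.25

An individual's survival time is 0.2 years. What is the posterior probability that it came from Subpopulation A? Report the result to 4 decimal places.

0.2228

The responsibility of component k is P(Z=k) f_k(x) divided by Σ_j P(Z=j) f_j(x).
Exponential densities:
  f_A = 1.0581
  f_B = 1.54575
  f_C = 1.64643
Multiply by the mixture weights:
  P(Z=A)·f_A = 0.30 × 1.0581 = 0.317429
  P(Z=B)·f_B = 0.45 × 1.54575 = 0.695589
  P(Z=C)·f_C = 0.25 × 1.64643 = 0.411609
Normaliser: 0.317429 + 0.695589 + 0.411609 = 1.42463
P(Subpopulation A | 0.2 years) ≈ 0.2228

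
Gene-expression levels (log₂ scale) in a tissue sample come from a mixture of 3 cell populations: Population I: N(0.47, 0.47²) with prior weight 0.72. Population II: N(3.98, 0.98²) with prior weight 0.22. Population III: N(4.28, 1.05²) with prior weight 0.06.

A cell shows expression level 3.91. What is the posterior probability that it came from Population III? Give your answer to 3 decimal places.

The responsibility of component k is w_k f_k(x) divided by Σ_j w_j f_j(x).
Component likelihoods at x = 3.91:
  f_I = 1.9781e-12
  f_II = 0.406047
  f_III = 0.357073
Prior × likelihood for each component:
  w_I·f_I = 0.72 × 1.9781e-12 = 1.42423e-12
  w_II·f_II = 0.22 × 0.406047 = 0.0893303
  w_III·f_III = 0.06 × 0.357073 = 0.0214244
Marginal: 1.42423e-12 + 0.0893303 + 0.0214244 = 0.110755
So the posterior for Population III is 0.0214244 / 0.110755 ≈ 0.193.

0.193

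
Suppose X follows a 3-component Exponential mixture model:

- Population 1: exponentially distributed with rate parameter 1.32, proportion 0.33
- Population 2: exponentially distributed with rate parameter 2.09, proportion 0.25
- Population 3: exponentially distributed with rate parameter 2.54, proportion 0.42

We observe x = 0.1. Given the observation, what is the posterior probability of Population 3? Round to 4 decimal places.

By Bayes' theorem, P(k | x) = π_k f_k(x) / Σ_j π_j f_j(x).
Component likelihoods at x = 0.1:
  L_1 = 1.32·e^(−1.32·0.1) = 1.32·e^(−0.1320) = 1.15677
  L_2 = 2.09·e^(−2.09·0.1) = 2.09·e^(−0.2090) = 1.69582
  L_3 = 2.54·e^(−2.54·0.1) = 2.54·e^(−0.2540) = 1.97026
Multiply by the mixture weights:
  π_1·L_1 = 0.33 × 1.15677 = 0.381734
  π_2·L_2 = 0.25 × 1.69582 = 0.423954
  π_3·L_3 = 0.42 × 1.97026 = 0.827508
Evidence: 0.381734 + 0.423954 + 0.827508 = 1.6332
P(Population 3 | data) ≈ 0.5067

0.5067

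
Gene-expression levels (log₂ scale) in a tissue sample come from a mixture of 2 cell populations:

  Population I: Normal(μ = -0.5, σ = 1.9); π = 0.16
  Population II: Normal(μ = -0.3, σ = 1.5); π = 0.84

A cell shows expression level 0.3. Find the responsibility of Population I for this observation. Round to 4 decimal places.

By Bayes' theorem, P(k | x) = π_k f_k(x) / Σ_j π_j f_j(x).
Evaluate each component's likelihood at the observed value:
  L_I = (1/(1.9·√(2π)))·exp(−(0.3−-0.5)²/(2·1.9²)) = 0.209970·exp(-0.08864) = 0.192158
  L_II = (1/(1.5·√(2π)))·exp(−(0.3−-0.3)²/(2·1.5²)) = 0.265962·exp(-0.08000) = 0.245513
Prior × likelihood for each component:
  π_I·L_I = 0.16 × 0.192158 = 0.0307453
  π_II·L_II = 0.84 × 0.245513 = 0.206231
Marginal: 0.0307453 + 0.206231 = 0.236977
P(Population I | data) ≈ 0.1297

0.1297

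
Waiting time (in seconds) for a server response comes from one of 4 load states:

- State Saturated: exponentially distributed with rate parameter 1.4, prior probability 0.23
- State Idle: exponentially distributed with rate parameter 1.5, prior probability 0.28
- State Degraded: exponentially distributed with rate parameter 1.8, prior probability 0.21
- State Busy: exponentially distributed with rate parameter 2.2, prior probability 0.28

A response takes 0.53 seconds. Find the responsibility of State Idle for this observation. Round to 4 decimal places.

0.2787

The responsibility of component k is π_k f_k(x) divided by Σ_j π_j f_j(x).
Evaluate each component's likelihood at the observed value:
  p_Saturated = 0.666625
  p_Idle = 0.677372
  p_Degraded = 0.693355
  p_Busy = 0.685544
Unnormalised posteriors:
  π_Saturated·p_Saturated = 0.23 × 0.666625 = 0.153324
  π_Idle·p_Idle = 0.28 × 0.677372 = 0.189664
  π_Degraded·p_Degraded = 0.21 × 0.693355 = 0.145605
  π_Busy·p_Busy = 0.28 × 0.685544 = 0.191952
Denominator: 0.153324 + 0.189664 + 0.145605 + 0.191952 = 0.680545
P(State Idle | 0.53 seconds) ≈ 0.2787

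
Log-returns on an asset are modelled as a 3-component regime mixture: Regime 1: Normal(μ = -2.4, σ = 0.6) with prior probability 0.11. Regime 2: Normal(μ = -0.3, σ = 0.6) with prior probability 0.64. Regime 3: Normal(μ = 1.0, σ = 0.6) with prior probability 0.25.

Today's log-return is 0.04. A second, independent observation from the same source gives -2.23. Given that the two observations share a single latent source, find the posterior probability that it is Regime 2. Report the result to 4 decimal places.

0.9913

By Bayes' theorem, P(k | x) = π_k f_k(x) / Σ_j π_j f_j(x).
Since both observations come from the same component, the likelihood for component k is f_k(x₁)·f_k(x₂).
  L_1 = [(1/(0.6·√(2π)))·exp(−(0.04−-2.4)²/(2·0.6²)) = 0.664904·exp(-8.26889) = 0.000170461] × [0.638744] = 0.000108881
  L_2 = [(1/(0.6·√(2π)))·exp(−(0.04−-0.3)²/(2·0.6²)) = 0.664904·exp(-0.16056) = 0.566279] × [0.00376659] = 0.00213294
  L_3 = [(1/(0.6·√(2π)))·exp(−(0.04−1.0)²/(2·0.6²)) = 0.664904·exp(-1.28000) = 0.184868] × [3.38666e-07] = 6.26085e-08
Multiply by the mixture weights:
  π_1·L_1 = 0.11 × 0.000108881 = 1.19769e-05
  π_2·L_2 = 0.64 × 0.00213294 = 0.00136508
  π_3·L_3 = 0.25 × 6.26085e-08 = 1.56521e-08
Marginal: 1.19769e-05 + 0.00136508 + 1.56521e-08 = 0.00137707
So the posterior for Regime 2 is 0.00136508 / 0.00137707 ≈ 0.9913.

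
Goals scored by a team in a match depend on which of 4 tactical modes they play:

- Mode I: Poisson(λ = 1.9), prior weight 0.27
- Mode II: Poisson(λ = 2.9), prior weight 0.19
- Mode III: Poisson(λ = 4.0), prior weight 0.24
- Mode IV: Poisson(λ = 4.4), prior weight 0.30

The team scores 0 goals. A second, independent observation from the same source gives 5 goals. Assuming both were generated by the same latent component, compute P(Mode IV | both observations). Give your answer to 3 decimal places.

0.176

Posterior ∝ prior × likelihood, so P(k | x) ∝ π_k f_k(x); normalise over all components.
Since both observations come from the same component, the likelihood for component k is f_k(x₁)·f_k(x₂).
  p_I = [0.149569] × [0.0308622] = 0.00461602
  p_II = [0.0550232] × [0.0940491] = 0.00517489
  p_III = [0.0183156] × [0.156293] = 0.00286261
  p_IV = [0.0122773] × [0.168728] = 0.00207153
Prior × likelihood for each component:
  π_I·p_I = 0.27 × 0.00461602 = 0.00124633
  π_II·p_II = 0.19 × 0.00517489 = 0.000983228
  π_III·p_III = 0.24 × 0.00286261 = 0.000687027
  π_IV·p_IV = 0.30 × 0.00207153 = 0.000621458
Evidence: 0.00124633 + 0.000983228 + 0.000687027 + 0.000621458 = 0.00353804
So the posterior for Mode IV is 0.000621458 / 0.00353804 ≈ 0.176.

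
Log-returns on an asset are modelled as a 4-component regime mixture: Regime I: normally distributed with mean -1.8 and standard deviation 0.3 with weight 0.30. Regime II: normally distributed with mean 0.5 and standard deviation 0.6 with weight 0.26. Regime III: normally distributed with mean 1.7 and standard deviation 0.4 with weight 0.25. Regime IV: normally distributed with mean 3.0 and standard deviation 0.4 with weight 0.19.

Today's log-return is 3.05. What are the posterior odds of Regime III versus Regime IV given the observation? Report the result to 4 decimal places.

Only the two components matter; the odds are (w_i f_i(x)) / (w_j f_j(x)).
Component likelihoods at x = 3.05:
  f_I = 2.34393e-57
  f_II = 7.95311e-05
  f_III = 0.0033528
  f_IV = 0.989594
0.000838199 / 0.188023 ≈ 0.0045

0.0045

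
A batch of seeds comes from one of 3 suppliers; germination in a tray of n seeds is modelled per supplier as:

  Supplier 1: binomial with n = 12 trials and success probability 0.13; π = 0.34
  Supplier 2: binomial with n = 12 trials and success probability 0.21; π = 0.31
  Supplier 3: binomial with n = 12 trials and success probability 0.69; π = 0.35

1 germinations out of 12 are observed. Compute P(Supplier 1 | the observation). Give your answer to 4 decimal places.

0.6623

Posterior ∝ prior × likelihood, so P(k | x) ∝ π_k f_k(x); normalise over all components.
Evaluate each component's likelihood at the observed value:
  p_1 = 0.33716
  p_2 = 0.188494
  p_3 = 2.10382e-05
Prior × likelihood for each component:
  π_1·p_1 = 0.34 × 0.33716 = 0.114634
  π_2·p_2 = 0.31 × 0.188494 = 0.0584333
  π_3·p_3 = 0.35 × 2.10382e-05 = 7.36338e-06
Evidence: 0.114634 + 0.0584333 + 7.36338e-06 = 0.173075
Responsibility of Supplier 1: 0.114634 / 0.173075 ≈ 0.6623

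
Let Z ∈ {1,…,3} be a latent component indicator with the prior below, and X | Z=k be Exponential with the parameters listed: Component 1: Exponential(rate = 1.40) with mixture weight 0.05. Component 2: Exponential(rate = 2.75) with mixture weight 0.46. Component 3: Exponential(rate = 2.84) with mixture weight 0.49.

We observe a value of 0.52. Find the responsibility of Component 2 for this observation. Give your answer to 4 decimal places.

P(component k | x) = w_k·f_k(x) / marginal(x), where marginal(x) = Σ_j w_j·f_j(x).
Component likelihoods at x = 0.52:
  p_1 = 0.676023
  p_2 = 0.6581
  p_3 = 0.648563
Weight by the priors:
  w_1·p_1 = 0.05 × 0.676023 = 0.0338012
  w_2·p_2 = 0.46 × 0.6581 = 0.302726
  w_3·p_3 = 0.49 × 0.648563 = 0.317796
Marginal: 0.0338012 + 0.302726 + 0.317796 = 0.654323
Responsibility of Component 2: 0.302726 / 0.654323 ≈ 0.4627

0.4627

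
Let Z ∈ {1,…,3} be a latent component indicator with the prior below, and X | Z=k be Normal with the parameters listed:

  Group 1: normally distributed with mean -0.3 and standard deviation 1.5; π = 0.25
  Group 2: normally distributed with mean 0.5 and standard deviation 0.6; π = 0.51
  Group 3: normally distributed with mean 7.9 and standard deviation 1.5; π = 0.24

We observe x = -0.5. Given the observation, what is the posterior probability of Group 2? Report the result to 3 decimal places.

P(component k | x) = π_k·f_k(x) / marginal(x), where marginal(x) = Σ_j π_j·f_j(x).
Evaluate each component's likelihood at the observed value:
  f_1 = 0.263608
  f_2 = 0.165795
  f_3 = 4.12175e-08
Multiply by the mixture weights:
  π_1·f_1 = 0.25 × 0.263608 = 0.065902
  π_2·f_2 = 0.51 × 0.165795 = 0.0845556
  π_3·f_3 = 0.24 × 4.12175e-08 = 9.89219e-09
Evidence: 0.065902 + 0.0845556 + 9.89219e-09 = 0.150458
P(Group 2 | data) = 0.0845556 / 0.150458 ≈ 0.562

0.562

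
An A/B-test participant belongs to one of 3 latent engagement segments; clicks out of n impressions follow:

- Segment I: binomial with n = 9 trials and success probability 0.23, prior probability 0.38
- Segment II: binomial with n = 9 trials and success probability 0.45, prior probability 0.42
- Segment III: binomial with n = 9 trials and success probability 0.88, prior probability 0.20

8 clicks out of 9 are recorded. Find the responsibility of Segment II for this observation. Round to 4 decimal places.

0.0431

The responsibility of component k is π_k f_k(x) divided by Σ_j π_j f_j(x).
Binomial probabilities:
  p_I = C(9,8)·0.23^8·0.77^1 = 9·7.8311e-06·0.77 = 5.42695e-05
  p_II = C(9,8)·0.45^8·0.55^1 = 9·0.00168151·0.55 = 0.00832349
  p_III = C(9,8)·0.88^8·0.12^1 = 9·0.359635·0.12 = 0.388405
Unnormalised posteriors:
  π_I·p_I = 0.38 × 5.42695e-05 = 2.06224e-05
  π_II·p_II = 0.42 × 0.00832349 = 0.00349586
  π_III·p_III = 0.20 × 0.388405 = 0.0776811
Evidence: 2.06224e-05 + 0.00349586 + 0.0776811 = 0.0811975
So the posterior for Segment II is 0.00349586 / 0.0811975 ≈ 0.0431.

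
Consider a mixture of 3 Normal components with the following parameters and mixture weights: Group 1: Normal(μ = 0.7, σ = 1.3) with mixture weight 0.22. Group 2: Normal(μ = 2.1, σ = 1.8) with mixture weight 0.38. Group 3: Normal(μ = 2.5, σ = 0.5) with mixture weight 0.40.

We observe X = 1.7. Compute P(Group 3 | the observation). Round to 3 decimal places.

0.401

Posterior ∝ prior × likelihood, so P(k | x) ∝ w_k f_k(x); normalise over all components.
Normal densities:
  p_1 = (1/(1.3·√(2π)))·exp(−(1.7−0.7)²/(2·1.3²)) = 0.306879·exp(-0.29586) = 0.228285
  p_2 = (1/(1.8·√(2π)))·exp(−(1.7−2.1)²/(2·1.8²)) = 0.221635·exp(-0.02469) = 0.216229
  p_3 = (1/(0.5·√(2π)))·exp(−(1.7−2.5)²/(2·0.5²)) = 0.797885·exp(-1.28000) = 0.221842
Prior × likelihood for each component:
  w_1·p_1 = 0.22 × 0.228285 = 0.0502227
  w_2·p_2 = 0.38 × 0.216229 = 0.0821671
  w_3·p_3 = 0.40 × 0.221842 = 0.0887367
Sum: 0.0502227 + 0.0821671 + 0.0887367 = 0.221126
So the posterior for Group 3 is 0.0887367 / 0.221126 ≈ 0.401.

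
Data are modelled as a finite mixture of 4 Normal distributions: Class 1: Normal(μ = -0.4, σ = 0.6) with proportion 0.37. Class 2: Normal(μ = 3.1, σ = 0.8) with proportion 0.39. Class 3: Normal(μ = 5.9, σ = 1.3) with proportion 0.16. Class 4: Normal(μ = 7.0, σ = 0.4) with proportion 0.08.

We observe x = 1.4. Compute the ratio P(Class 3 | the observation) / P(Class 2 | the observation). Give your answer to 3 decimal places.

Since P(k|x) ∝ w_k f_k(x), the posterior odds are w_i f_i(x) / (w_j f_j(x)).
Component likelihoods at x = 1.4:
  f_1 = 0.00738641
  f_2 = 0.0521512
  f_3 = 0.000767458
  f_4 = 2.74152e-43
Odds = (0.16/0.39) × (0.000767458/0.0521512) = 0.410256 × 0.014716 ≈ 0.006

0.006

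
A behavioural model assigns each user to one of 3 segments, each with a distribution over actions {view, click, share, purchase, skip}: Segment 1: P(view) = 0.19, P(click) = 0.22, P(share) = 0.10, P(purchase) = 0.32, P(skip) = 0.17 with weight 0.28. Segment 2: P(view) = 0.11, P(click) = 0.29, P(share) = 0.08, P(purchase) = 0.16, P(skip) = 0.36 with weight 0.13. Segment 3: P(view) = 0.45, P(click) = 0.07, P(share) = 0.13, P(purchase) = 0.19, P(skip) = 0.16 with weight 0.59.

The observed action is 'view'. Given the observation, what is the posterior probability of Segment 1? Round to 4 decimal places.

Apply Bayes' rule: the posterior for each component is proportional to its prior times its likelihood at x.
Categorical probabilities:
  p_1 = P(view | comp) = 0.19
  p_2 = P(view | comp) = 0.11
  p_3 = P(view | comp) = 0.45
Unnormalised posteriors:
  π_1·p_1 = 0.28 × 0.19 = 0.0532
  π_2·p_2 = 0.13 × 0.11 = 0.0143
  π_3·p_3 = 0.59 × 0.45 = 0.2655
Denominator: 0.0532 + 0.0143 + 0.2655 = 0.333
Responsibility of Segment 1: 0.0532 / 0.333 ≈ 0.1598

0.1598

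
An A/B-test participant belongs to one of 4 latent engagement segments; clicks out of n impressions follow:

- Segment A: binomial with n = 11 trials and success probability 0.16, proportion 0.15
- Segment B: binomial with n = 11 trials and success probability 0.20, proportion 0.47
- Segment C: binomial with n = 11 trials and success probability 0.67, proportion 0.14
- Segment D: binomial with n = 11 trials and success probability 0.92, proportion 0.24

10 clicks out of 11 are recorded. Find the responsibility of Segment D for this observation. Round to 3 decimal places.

By Bayes' theorem, P(k | x) = w_k f_k(x) / Σ_j w_j f_j(x).
Binomial probabilities:
  f_A = 1.01595e-07
  f_B = 9.0112e-07
  f_C = 0.066169
  f_D = 0.382262
Weight by the priors:
  w_A·f_A = 0.15 × 1.01595e-07 = 1.52392e-08
  w_B·f_B = 0.47 × 9.0112e-07 = 4.23526e-07
  w_C·f_C = 0.14 × 0.066169 = 0.00926366
  w_D·f_D = 0.24 × 0.382262 = 0.0917428
Normaliser: 1.52392e-08 + 4.23526e-07 + 0.00926366 + 0.0917428 = 0.101007
So the posterior for Segment D is 0.0917428 / 0.101007 ≈ 0.908.

0.908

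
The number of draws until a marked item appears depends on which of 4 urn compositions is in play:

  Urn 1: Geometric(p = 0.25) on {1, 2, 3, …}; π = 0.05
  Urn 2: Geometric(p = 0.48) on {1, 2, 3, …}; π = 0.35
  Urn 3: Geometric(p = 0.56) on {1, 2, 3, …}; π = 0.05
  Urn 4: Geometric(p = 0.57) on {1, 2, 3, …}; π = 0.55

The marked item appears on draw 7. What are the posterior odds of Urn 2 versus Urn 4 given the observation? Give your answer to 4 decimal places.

Since P(k|x) ∝ w_k f_k(x), the posterior odds are w_i f_i(x) / (w_j f_j(x)).
Evaluate each component's likelihood at the observed value:
  L_1 = 0.25·(1−0.25)^6 = 0.25·0.177979 = 0.0444946
  L_2 = 0.48·(1−0.48)^6 = 0.48·0.0197706 = 0.00948989
  L_3 = 0.56·(1−0.56)^6 = 0.56·0.00725631 = 0.00406354
  L_4 = 0.57·(1−0.57)^6 = 0.57·0.00632136 = 0.00360318
0.00332146 / 0.00198175 ≈ 1.6760

1.6760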